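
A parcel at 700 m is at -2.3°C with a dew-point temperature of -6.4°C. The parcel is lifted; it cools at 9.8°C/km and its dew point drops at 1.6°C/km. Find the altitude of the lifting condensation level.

1200 m

T and T_d converge at 9.8 − 1.6 = 8.2°C per km
Height above start = (-2.3 − (-6.4)) / 8.2 = 0.5 km
LCL altitude = 700 m + 500 m = 1200 m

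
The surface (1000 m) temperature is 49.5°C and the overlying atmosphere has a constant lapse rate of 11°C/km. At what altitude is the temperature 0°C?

5500 m

Height above start = (49.5 − 0) / 11 = 4.5 km
Altitude = 1000 m + 4500 m = 5500 m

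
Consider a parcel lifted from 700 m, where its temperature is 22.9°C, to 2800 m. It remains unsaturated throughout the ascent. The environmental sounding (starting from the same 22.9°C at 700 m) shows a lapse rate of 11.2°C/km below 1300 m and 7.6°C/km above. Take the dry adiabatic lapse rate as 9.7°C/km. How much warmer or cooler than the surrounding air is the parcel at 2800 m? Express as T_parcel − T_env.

Parcel:
  700–2800 m, dry: Δz = 2.1 km ⇒ ΔT = -20.37°C; T = 2.53°C
Environment:
  700–1300 m, environment, lower layer: Δz = 0.6 km ⇒ ΔT = -6.72°C; T = 16.18°C
  1300–2800 m, environment, upper layer: Δz = 1.5 km ⇒ ΔT = -11.4°C; T = 4.78°C
T_parcel − T_env = 2.53 − 4.78 = -2.25°C

-2.25°C (parcel cooler than environment)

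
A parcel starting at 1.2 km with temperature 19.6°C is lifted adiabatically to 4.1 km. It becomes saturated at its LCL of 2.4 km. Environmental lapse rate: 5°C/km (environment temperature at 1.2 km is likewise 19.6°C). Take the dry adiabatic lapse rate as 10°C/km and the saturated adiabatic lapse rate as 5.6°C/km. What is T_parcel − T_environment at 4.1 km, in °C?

Parcel:
  From 1200 m to 2400 m (dry): cools by 10 × 1.2 = 12°C, giving 7.6°C.
  From 2400 m to 4100 m (saturated): cools by 5.6 × 1.7 = 9.52°C, giving -1.92°C.
Environment:
  From 1200 m to 4100 m (environment): cools by 5 × 2.9 = 14.5°C, giving 5.1°C.
T_parcel − T_env = -1.92 − 5.1 = -7.02°C

-7.02°C (parcel cooler than environment)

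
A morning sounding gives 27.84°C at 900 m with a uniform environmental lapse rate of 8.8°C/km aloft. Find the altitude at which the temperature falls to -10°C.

5200 m

Height above start = (27.84 − (-10)) / 8.8 = 4.3 km
Altitude = 900 m + 4300 m = 5200 m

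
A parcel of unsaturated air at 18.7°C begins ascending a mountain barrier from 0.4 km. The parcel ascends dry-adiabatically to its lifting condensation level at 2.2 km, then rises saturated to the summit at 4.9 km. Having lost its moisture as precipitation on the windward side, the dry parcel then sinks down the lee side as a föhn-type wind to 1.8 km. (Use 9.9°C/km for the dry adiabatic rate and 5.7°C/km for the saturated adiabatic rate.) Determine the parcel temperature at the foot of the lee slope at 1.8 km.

400–2200 m, dry: Δz = 1.8 km ⇒ ΔT = -17.82°C; T = 0.88°C
2200–4900 m, saturated: Δz = 2.7 km ⇒ ΔT = -15.39°C; T = -14.51°C
4900–1800 m, dry descent: Δz = 3.1 km ⇒ ΔT = +30.69°C; T = 16.18°C

16.18°C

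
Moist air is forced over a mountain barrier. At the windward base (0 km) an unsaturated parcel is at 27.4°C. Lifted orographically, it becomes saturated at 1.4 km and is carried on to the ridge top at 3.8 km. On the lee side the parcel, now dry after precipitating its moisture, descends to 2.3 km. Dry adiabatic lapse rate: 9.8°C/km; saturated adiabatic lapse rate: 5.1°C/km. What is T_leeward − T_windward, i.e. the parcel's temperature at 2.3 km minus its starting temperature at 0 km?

Dry to 1400 m: -9.8 × 1.4 km = -13.72°C, so T = 13.68°C.
Saturated to 3800 m: -5.1 × 2.4 km = -12.24°C, so T = 1.44°C.
Dry descent to 2300 m: +9.8 × 1.5 km = +14.7°C, so T = 16.14°C.
Net change vs windward start: 16.14 − 27.4 = -11.26°C

-11.26°C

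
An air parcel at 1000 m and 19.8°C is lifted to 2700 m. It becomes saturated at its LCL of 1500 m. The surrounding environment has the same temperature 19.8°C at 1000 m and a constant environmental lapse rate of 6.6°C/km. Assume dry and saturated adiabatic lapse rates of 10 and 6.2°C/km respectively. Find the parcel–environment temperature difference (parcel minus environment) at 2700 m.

Parcel:
  1000–1500 m, dry: Δz = 0.5 km ⇒ ΔT = -5°C; T = 14.8°C
  1500–2700 m, saturated: Δz = 1.2 km ⇒ ΔT = -7.44°C; T = 7.36°C
Environment:
  1000–2700 m, environment: Δz = 1.7 km ⇒ ΔT = -11.22°C; T = 8.58°C
T_parcel − T_env = 7.36 − 8.58 = -1.22°C

-1.22°C (parcel cooler than environment)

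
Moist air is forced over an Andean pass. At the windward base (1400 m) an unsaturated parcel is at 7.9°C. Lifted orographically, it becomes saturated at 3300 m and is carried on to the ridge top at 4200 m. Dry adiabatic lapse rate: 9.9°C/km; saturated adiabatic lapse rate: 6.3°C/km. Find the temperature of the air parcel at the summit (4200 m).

Dry to 3300 m: -9.9 × 1.9 km = -18.81°C, so T = -10.91°C.
Saturated to 4200 m: -6.3 × 0.9 km = -5.67°C, so T = -16.58°C.

-16.58°C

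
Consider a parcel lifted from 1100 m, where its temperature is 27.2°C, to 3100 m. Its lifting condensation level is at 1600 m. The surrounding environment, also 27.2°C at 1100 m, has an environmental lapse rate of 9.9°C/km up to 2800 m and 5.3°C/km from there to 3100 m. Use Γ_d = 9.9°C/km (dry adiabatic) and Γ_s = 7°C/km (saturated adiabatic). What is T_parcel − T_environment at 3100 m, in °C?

Parcel:
  1100 → 1600 m (dry, 9.9°C/km): ΔT = -9.9 × 0.5 = -4.95°C → T = 22.25°C
  1600 → 3100 m (saturated, 7°C/km): ΔT = -7 × 1.5 = -10.5°C → T = 11.75°C
Environment:
  1100 → 2800 m (environment, lower layer, 9.9°C/km): ΔT = -9.9 × 1.7 = -16.83°C → T = 10.37°C
  2800 → 3100 m (environment, upper layer, 5.3°C/km): ΔT = -5.3 × 0.3 = -1.59°C → T = 8.78°C
T_parcel − T_env = 11.75 − 8.78 = +2.97°C

+2.97°C (parcel warmer than environment)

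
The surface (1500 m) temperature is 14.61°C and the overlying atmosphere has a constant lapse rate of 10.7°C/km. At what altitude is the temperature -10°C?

Height above start = (14.61 − (-10)) / 10.7 = 2.3 km
Altitude = 1500 m + 2300 m = 3800 m

3800 m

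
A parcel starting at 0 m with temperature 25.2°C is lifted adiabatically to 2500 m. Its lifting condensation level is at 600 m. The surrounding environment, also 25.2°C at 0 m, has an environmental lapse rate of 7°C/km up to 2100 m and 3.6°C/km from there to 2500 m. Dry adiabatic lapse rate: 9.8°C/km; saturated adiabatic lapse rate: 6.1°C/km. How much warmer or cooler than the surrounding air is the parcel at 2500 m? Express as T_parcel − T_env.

Parcel:
  From 0 m to 600 m (dry): cools by 9.8 × 0.6 = 5.88°C, giving 19.32°C.
  From 600 m to 2500 m (saturated): cools by 6.1 × 1.9 = 11.59°C, giving 7.73°C.
Environment:
  From 0 m to 2100 m (environment, lower layer): cools by 7 × 2.1 = 14.7°C, giving 10.5°C.
  From 2100 m to 2500 m (environment, upper layer): cools by 3.6 × 0.4 = 1.44°C, giving 9.06°C.
T_parcel − T_env = 7.73 − 9.06 = -1.33°C

-1.33°C (parcel cooler than environment)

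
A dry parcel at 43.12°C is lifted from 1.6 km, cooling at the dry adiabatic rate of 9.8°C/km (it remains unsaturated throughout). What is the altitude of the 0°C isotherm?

6 km

Height above start = (43.12 − 0) / 9.8 = 4.4 km
Altitude = 1600 m + 4400 m = 6000 m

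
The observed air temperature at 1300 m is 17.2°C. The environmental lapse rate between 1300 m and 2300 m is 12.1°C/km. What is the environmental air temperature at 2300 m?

1300–2300 m, environmental: Δz = 1 km ⇒ ΔT = -12.1°C; T = 5.1°C

5.1°C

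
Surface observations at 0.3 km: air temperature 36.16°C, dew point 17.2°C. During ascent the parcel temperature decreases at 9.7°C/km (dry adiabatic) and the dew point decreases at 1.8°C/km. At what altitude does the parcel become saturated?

T and T_d converge at 9.7 − 1.8 = 7.9°C per km
Height above start = (36.16 − 17.2) / 7.9 = 2.4 km
LCL altitude = 300 m + 2400 m = 2700 m

2.7 km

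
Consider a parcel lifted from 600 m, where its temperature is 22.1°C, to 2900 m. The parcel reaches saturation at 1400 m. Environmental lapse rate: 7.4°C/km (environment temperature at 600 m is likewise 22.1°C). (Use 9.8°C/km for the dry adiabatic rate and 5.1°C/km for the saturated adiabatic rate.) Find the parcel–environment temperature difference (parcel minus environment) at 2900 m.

+1.53°C (parcel warmer than environment)

Parcel:
  600 → 1400 m (dry, 9.8°C/km): ΔT = -9.8 × 0.8 = -7.84°C → T = 14.26°C
  1400 → 2900 m (saturated, 5.1°C/km): ΔT = -5.1 × 1.5 = -7.65°C → T = 6.61°C
Environment:
  600 → 2900 m (environment, 7.4°C/km): ΔT = -7.4 × 2.3 = -17.02°C → T = 5.08°C
T_parcel − T_env = 6.61 − 5.08 = +1.53°C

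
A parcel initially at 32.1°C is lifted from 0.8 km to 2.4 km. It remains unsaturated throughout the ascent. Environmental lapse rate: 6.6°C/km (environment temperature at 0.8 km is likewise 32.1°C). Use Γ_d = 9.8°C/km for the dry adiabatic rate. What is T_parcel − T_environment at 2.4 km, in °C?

-5.12°C (parcel cooler than environment)

Parcel:
  Dry to 2400 m: -9.8 × 1.6 km = -15.68°C, so T = 16.42°C.
Environment:
  Environment to 2400 m: -6.6 × 1.6 km = -10.56°C, so T = 21.54°C.
T_parcel − T_env = 16.42 − 21.54 = -5.12°C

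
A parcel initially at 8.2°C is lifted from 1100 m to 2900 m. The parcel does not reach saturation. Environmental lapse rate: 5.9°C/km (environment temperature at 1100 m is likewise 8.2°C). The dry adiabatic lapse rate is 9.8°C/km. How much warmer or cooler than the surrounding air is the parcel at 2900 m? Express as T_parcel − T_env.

Parcel:
  1100 → 2900 m (dry, 9.8°C/km): ΔT = -9.8 × 1.8 = -17.64°C → T = -9.44°C
Environment:
  1100 → 2900 m (environment, 5.9°C/km): ΔT = -5.9 × 1.8 = -10.62°C → T = -2.42°C
T_parcel − T_env = -9.44 − (-2.42) = -7.02°C

-7.02°C (parcel cooler than environment)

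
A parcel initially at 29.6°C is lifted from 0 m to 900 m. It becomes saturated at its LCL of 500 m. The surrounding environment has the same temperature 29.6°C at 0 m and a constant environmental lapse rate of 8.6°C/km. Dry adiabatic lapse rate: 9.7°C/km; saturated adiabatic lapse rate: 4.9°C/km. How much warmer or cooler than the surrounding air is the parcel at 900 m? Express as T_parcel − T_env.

+0.93°C (parcel warmer than environment)

Parcel:
  0 → 500 m (dry, 9.7°C/km): ΔT = -9.7 × 0.5 = -4.85°C → T = 24.75°C
  500 → 900 m (saturated, 4.9°C/km): ΔT = -4.9 × 0.4 = -1.96°C → T = 22.79°C
Environment:
  0 → 900 m (environment, 8.6°C/km): ΔT = -8.6 × 0.9 = -7.74°C → T = 21.86°C
T_parcel − T_env = 22.79 − 21.86 = +0.93°C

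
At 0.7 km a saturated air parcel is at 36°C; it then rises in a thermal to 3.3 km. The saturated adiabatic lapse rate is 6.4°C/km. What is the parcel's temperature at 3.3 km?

700 → 3300 m (saturated adiabatic, 6.4°C/km): ΔT = -6.4 × 2.6 = -16.64°C → T = 19.36°C

19.36°C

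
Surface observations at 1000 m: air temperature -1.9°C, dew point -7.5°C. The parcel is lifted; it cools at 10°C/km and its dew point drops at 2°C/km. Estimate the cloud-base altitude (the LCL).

T and T_d converge at 10 − 2 = 8°C per km
Height above start = (-1.9 − (-7.5)) / 8 = 0.7 km
LCL altitude = 1000 m + 700 m = 1700 m

1700 m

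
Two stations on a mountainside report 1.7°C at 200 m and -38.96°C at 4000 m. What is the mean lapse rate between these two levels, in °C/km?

10.7°C/km

Γ = −ΔT/Δz = (1.7 − (-38.96)) / (4000 − 200) m
  = 40.66°C / 3.8 km = 10.7°C/km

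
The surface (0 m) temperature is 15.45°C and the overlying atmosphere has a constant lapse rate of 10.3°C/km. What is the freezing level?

Height above start = (15.45 − 0) / 10.3 = 1.5 km
Altitude = 0 m + 1500 m = 1500 m

1500 m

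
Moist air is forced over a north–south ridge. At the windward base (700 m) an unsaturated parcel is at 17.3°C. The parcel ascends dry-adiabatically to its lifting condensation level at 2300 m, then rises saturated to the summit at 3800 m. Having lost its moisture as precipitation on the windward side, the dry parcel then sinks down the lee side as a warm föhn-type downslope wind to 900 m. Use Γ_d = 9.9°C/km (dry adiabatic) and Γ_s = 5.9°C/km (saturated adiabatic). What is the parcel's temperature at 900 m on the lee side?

700–2300 m, dry: Δz = 1.6 km ⇒ ΔT = -15.84°C; T = 1.46°C
2300–3800 m, saturated: Δz = 1.5 km ⇒ ΔT = -8.85°C; T = -7.39°C
3800–900 m, dry descent: Δz = 2.9 km ⇒ ΔT = +28.71°C; T = 21.32°C

21.32°C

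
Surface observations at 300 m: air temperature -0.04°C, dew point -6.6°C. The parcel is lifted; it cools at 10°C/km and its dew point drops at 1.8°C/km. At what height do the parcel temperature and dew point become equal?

T and T_d converge at 10 − 1.8 = 8.2°C per km
Height above start = (-0.04 − (-6.6)) / 8.2 = 0.8 km
LCL altitude = 300 m + 800 m = 1100 m

1100 m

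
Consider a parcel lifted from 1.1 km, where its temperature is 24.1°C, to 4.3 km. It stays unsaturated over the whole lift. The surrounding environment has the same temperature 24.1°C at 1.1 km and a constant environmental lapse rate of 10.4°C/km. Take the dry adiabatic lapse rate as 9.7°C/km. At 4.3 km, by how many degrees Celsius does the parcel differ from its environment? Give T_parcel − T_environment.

Parcel:
  1100–4300 m, dry: Δz = 3.2 km ⇒ ΔT = -31.04°C; T = -6.94°C
Environment:
  1100–4300 m, environment: Δz = 3.2 km ⇒ ΔT = -33.28°C; T = -9.18°C
T_parcel − T_env = -6.94 − (-9.18) = +2.24°C

+2.24°C (parcel warmer than environment)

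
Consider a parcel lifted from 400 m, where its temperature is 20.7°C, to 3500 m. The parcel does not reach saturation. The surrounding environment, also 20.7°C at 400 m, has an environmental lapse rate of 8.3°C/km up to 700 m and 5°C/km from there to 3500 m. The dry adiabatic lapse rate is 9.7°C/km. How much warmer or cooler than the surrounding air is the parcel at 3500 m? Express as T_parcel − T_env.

Parcel:
  Dry to 3500 m: -9.7 × 3.1 km = -30.07°C, so T = -9.37°C.
Environment:
  Environment, lower layer to 700 m: -8.3 × 0.3 km = -2.49°C, so T = 18.21°C.
  Environment, upper layer to 3500 m: -5 × 2.8 km = -14°C, so T = 4.21°C.
T_parcel − T_env = -9.37 − 4.21 = -13.58°C

-13.58°C (parcel cooler than environment)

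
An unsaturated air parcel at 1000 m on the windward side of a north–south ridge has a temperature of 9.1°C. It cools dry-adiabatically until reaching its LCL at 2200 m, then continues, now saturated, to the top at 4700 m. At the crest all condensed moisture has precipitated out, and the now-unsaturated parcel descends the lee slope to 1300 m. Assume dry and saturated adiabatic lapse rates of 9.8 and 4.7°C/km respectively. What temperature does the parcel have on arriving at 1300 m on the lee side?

1000 → 2200 m (dry, 9.8°C/km): ΔT = -9.8 × 1.2 = -11.76°C → T = -2.66°C
2200 → 4700 m (saturated, 4.7°C/km): ΔT = -4.7 × 2.5 = -11.75°C → T = -14.41°C
4700 → 1300 m (dry descent, 9.8°C/km): ΔT = +9.8 × 3.4 = +33.32°C → T = 18.91°C

18.91°C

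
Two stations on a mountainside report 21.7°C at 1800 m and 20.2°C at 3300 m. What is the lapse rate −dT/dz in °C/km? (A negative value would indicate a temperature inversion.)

Γ = −ΔT/Δz = (21.7 − 20.2) / (3300 − 1800) m
  = 1.5°C / 1.5 km = 1°C/km

1°C/km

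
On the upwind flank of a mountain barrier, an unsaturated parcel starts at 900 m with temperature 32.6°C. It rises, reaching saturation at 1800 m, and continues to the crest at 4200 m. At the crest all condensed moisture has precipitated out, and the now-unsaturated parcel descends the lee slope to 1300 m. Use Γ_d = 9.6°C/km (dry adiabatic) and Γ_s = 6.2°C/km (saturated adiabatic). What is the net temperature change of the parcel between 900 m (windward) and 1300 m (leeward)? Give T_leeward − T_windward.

+4.32°C

900–1800 m, dry: Δz = 0.9 km ⇒ ΔT = -8.64°C; T = 23.96°C
1800–4200 m, saturated: Δz = 2.4 km ⇒ ΔT = -14.88°C; T = 9.08°C
4200–1300 m, dry descent: Δz = 2.9 km ⇒ ΔT = +27.84°C; T = 36.92°C
Net change vs windward start: 36.92 − 32.6 = +4.32°C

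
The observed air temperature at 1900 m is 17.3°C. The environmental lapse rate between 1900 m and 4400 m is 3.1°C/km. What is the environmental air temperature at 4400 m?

9.55°C

1900–4400 m, environmental: Δz = 2.5 km ⇒ ΔT = -7.75°C; T = 9.55°C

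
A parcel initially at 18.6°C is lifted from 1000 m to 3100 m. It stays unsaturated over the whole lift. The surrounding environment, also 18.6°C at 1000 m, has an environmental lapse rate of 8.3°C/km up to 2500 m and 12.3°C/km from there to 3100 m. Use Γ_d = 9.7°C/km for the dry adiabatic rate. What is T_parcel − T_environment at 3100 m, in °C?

-0.54°C (parcel cooler than environment)

Parcel:
  1000–3100 m, dry: Δz = 2.1 km ⇒ ΔT = -20.37°C; T = -1.77°C
Environment:
  1000–2500 m, environment, lower layer: Δz = 1.5 km ⇒ ΔT = -12.45°C; T = 6.15°C
  2500–3100 m, environment, upper layer: Δz = 0.6 km ⇒ ΔT = -7.38°C; T = -1.23°C
T_parcel − T_env = -1.77 − (-1.23) = -0.54°C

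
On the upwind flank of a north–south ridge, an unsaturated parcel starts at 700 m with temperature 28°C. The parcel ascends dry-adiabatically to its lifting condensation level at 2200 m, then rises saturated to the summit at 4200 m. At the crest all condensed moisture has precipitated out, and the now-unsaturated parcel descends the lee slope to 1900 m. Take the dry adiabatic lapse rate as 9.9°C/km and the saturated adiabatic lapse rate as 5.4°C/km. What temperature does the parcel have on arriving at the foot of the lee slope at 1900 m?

25.12°C

From 700 m to 2200 m (dry): cools by 9.9 × 1.5 = 14.85°C, giving 13.15°C.
From 2200 m to 4200 m (saturated): cools by 5.4 × 2 = 10.8°C, giving 2.35°C.
From 4200 m to 1900 m (dry descent): warms by 9.9 × 2.3 = 22.77°C, giving 25.12°C.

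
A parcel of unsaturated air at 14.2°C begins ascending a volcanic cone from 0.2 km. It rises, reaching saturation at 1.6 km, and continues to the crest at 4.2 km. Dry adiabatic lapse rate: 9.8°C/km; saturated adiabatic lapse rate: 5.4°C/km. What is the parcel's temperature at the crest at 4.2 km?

-13.56°C

200 → 1600 m (dry, 9.8°C/km): ΔT = -9.8 × 1.4 = -13.72°C → T = 0.48°C
1600 → 4200 m (saturated, 5.4°C/km): ΔT = -5.4 × 2.6 = -14.04°C → T = -13.56°C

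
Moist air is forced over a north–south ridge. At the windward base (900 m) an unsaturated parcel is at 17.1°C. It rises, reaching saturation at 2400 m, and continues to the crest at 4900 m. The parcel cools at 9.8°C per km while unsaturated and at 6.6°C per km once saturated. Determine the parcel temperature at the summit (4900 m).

From 900 m to 2400 m (dry): cools by 9.8 × 1.5 = 14.7°C, giving 2.4°C.
From 2400 m to 4900 m (saturated): cools by 6.6 × 2.5 = 16.5°C, giving -14.1°C.

-14.1°C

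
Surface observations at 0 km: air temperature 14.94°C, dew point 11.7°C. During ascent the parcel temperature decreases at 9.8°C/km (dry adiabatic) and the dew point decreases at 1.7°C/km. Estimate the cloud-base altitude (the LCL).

T and T_d converge at 9.8 − 1.7 = 8.1°C per km
Height above start = (14.94 − 11.7) / 8.1 = 0.4 km
LCL altitude = 0 m + 400 m = 400 m

0.4 km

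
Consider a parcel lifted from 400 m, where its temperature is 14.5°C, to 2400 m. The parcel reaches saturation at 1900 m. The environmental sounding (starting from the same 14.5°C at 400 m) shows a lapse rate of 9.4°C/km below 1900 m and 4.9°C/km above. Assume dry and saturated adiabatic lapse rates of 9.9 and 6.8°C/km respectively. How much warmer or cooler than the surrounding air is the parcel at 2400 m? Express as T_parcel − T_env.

-1.7°C (parcel cooler than environment)

Parcel:
  400–1900 m, dry: Δz = 1.5 km ⇒ ΔT = -14.85°C; T = -0.35°C
  1900–2400 m, saturated: Δz = 0.5 km ⇒ ΔT = -3.4°C; T = -3.75°C
Environment:
  400–1900 m, environment, lower layer: Δz = 1.5 km ⇒ ΔT = -14.1°C; T = 0.4°C
  1900–2400 m, environment, upper layer: Δz = 0.5 km ⇒ ΔT = -2.45°C; T = -2.05°C
T_parcel − T_env = -3.75 − (-2.05) = -1.7°C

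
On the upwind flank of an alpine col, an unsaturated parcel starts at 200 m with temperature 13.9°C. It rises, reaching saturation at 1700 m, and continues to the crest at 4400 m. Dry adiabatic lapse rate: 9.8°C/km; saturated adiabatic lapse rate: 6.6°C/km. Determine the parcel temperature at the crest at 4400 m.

-18.62°C

Dry to 1700 m: -9.8 × 1.5 km = -14.7°C, so T = -0.8°C.
Saturated to 4400 m: -6.6 × 2.7 km = -17.82°C, so T = -18.62°C.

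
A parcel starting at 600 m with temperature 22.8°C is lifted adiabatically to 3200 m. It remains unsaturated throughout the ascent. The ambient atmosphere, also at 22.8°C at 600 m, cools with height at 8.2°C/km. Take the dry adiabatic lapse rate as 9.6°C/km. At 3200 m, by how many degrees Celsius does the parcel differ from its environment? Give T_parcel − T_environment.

Parcel:
  600 → 3200 m (dry, 9.6°C/km): ΔT = -9.6 × 2.6 = -24.96°C → T = -2.16°C
Environment:
  600 → 3200 m (environment, 8.2°C/km): ΔT = -8.2 × 2.6 = -21.32°C → T = 1.48°C
T_parcel − T_env = -2.16 − 1.48 = -3.64°C

-3.64°C (parcel cooler than environment)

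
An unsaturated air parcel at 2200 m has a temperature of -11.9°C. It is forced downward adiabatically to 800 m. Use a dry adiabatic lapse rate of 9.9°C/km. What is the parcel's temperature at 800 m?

2200–800 m, dry adiabatic: Δz = 1.4 km ⇒ ΔT = +13.86°C; T = 1.96°C

1.96°C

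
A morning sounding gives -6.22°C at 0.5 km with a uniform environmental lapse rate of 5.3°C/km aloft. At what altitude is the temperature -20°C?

Height above start = (-6.22 − (-20)) / 5.3 = 2.6 km
Altitude = 500 m + 2600 m = 3100 m

3.1 km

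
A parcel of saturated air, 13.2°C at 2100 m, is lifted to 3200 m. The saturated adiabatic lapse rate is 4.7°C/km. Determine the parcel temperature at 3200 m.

8.03°C

2100–3200 m, saturated adiabatic: Δz = 1.1 km ⇒ ΔT = -5.17°C; T = 8.03°C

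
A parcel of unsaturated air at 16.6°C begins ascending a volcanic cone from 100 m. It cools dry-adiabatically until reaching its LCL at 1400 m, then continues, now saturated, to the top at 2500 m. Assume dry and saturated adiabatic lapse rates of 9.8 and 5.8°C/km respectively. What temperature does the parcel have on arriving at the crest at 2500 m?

100 → 1400 m (dry, 9.8°C/km): ΔT = -9.8 × 1.3 = -12.74°C → T = 3.86°C
1400 → 2500 m (saturated, 5.8°C/km): ΔT = -5.8 × 1.1 = -6.38°C → T = -2.52°C

-2.52°C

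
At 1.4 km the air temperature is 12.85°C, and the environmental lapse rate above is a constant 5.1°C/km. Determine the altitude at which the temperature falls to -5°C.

4.9 km

Height above start = (12.85 − (-5)) / 5.1 = 3.5 km
Altitude = 1400 m + 3500 m = 4900 m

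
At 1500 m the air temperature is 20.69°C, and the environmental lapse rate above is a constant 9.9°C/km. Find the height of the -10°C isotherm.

Height above start = (20.69 − (-10)) / 9.9 = 3.1 km
Altitude = 1500 m + 3100 m = 4600 m

4600 m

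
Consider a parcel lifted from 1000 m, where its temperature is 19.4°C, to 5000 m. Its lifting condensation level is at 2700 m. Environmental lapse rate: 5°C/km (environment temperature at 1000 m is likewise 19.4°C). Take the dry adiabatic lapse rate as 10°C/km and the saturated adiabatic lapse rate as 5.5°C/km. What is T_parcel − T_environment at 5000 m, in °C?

Parcel:
  1000–2700 m, dry: Δz = 1.7 km ⇒ ΔT = -17°C; T = 2.4°C
  2700–5000 m, saturated: Δz = 2.3 km ⇒ ΔT = -12.65°C; T = -10.25°C
Environment:
  1000–5000 m, environment: Δz = 4 km ⇒ ΔT = -20°C; T = -0.6°C
T_parcel − T_env = -10.25 − (-0.6) = -9.65°C

-9.65°C (parcel cooler than environment)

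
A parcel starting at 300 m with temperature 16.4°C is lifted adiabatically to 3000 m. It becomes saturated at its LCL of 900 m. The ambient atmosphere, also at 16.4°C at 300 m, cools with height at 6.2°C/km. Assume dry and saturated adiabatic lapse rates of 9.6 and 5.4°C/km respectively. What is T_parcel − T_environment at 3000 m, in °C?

-0.36°C (parcel cooler than environment)

Parcel:
  300–900 m, dry: Δz = 0.6 km ⇒ ΔT = -5.76°C; T = 10.64°C
  900–3000 m, saturated: Δz = 2.1 km ⇒ ΔT = -11.34°C; T = -0.7°C
Environment:
  300–3000 m, environment: Δz = 2.7 km ⇒ ΔT = -16.74°C; T = -0.34°C
T_parcel − T_env = -0.7 − (-0.34) = -0.36°C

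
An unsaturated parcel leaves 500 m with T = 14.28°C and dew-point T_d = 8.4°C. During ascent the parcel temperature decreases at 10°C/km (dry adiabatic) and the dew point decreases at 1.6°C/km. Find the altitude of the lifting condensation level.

1200 m

T and T_d converge at 10 − 1.6 = 8.4°C per km
Height above start = (14.28 − 8.4) / 8.4 = 0.7 km
LCL altitude = 500 m + 700 m = 1200 m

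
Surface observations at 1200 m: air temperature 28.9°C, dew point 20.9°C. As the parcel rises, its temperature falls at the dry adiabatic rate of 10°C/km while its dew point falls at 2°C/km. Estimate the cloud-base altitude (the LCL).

T and T_d converge at 10 − 2 = 8°C per km
Height above start = (28.9 − 20.9) / 8 = 1 km
LCL altitude = 1200 m + 1000 m = 2200 m

2200 m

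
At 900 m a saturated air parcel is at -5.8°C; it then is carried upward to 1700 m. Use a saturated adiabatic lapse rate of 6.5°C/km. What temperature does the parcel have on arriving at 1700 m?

-11°C

From 900 m to 1700 m (saturated adiabatic): cools by 6.5 × 0.8 = 5.2°C, giving -11°C.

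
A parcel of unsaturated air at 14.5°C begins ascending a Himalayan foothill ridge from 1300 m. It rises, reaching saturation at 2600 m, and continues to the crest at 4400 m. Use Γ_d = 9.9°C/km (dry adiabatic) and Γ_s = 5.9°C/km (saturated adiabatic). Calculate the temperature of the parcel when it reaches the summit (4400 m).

1300–2600 m, dry: Δz = 1.3 km ⇒ ΔT = -12.87°C; T = 1.63°C
2600–4400 m, saturated: Δz = 1.8 km ⇒ ΔT = -10.62°C; T = -8.99°C

-8.99°C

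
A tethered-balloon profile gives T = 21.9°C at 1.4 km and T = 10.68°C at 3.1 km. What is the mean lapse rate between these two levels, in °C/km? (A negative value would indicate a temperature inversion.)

Γ = −ΔT/Δz = (21.9 − 10.68) / (3100 − 1400) m
  = 11.22°C / 1.7 km = 6.6°C/km

6.6°C/km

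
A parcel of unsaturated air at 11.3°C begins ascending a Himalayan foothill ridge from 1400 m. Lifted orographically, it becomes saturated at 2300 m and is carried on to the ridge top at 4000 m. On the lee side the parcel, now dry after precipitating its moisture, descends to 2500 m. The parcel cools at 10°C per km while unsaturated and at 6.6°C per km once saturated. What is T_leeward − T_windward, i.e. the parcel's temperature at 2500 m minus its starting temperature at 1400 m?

-5.22°C

1400–2300 m, dry: Δz = 0.9 km ⇒ ΔT = -9°C; T = 2.3°C
2300–4000 m, saturated: Δz = 1.7 km ⇒ ΔT = -11.22°C; T = -8.92°C
4000–2500 m, dry descent: Δz = 1.5 km ⇒ ΔT = +15°C; T = 6.08°C
Net change vs windward start: 6.08 − 11.3 = -5.22°C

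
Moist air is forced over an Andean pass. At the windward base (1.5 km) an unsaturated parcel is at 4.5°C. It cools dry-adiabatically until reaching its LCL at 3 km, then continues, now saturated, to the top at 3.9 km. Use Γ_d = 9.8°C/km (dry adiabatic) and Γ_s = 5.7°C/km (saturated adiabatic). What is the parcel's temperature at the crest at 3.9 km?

-15.33°C

1500 → 3000 m (dry, 9.8°C/km): ΔT = -9.8 × 1.5 = -14.7°C → T = -10.2°C
3000 → 3900 m (saturated, 5.7°C/km): ΔT = -5.7 × 0.9 = -5.13°C → T = -15.33°C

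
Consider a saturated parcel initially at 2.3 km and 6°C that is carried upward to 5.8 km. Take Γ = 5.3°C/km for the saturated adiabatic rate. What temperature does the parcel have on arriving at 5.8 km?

-12.55°C

Saturated adiabatic to 5800 m: -5.3 × 3.5 km = -18.55°C, so T = -12.55°C.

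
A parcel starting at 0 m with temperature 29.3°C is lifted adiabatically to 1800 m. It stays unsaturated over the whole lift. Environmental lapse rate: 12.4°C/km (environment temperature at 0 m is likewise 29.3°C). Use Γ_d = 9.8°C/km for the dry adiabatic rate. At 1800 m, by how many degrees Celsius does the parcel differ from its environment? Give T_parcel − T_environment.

Parcel:
  Dry to 1800 m: -9.8 × 1.8 km = -17.64°C, so T = 11.66°C.
Environment:
  Environment to 1800 m: -12.4 × 1.8 km = -22.32°C, so T = 6.98°C.
T_parcel − T_env = 11.66 − 6.98 = +4.68°C

+4.68°C (parcel warmer than environment)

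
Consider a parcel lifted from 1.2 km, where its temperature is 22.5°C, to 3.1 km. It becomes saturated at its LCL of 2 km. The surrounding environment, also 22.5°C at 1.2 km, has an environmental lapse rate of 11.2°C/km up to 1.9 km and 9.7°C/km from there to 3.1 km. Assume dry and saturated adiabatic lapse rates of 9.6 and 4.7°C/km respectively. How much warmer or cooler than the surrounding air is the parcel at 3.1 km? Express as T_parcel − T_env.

+6.63°C (parcel warmer than environment)

Parcel:
  Dry to 2000 m: -9.6 × 0.8 km = -7.68°C, so T = 14.82°C.
  Saturated to 3100 m: -4.7 × 1.1 km = -5.17°C, so T = 9.65°C.
Environment:
  Environment, lower layer to 1900 m: -11.2 × 0.7 km = -7.84°C, so T = 14.66°C.
  Environment, upper layer to 3100 m: -9.7 × 1.2 km = -11.64°C, so T = 3.02°C.
T_parcel − T_env = 9.65 − 3.02 = +6.63°C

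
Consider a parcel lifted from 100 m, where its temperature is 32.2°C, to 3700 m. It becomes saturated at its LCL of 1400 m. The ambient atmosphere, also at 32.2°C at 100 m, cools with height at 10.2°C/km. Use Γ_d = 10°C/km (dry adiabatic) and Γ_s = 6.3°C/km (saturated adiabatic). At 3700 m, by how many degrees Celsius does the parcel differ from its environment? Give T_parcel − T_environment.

Parcel:
  100 → 1400 m (dry, 10°C/km): ΔT = -10 × 1.3 = -13°C → T = 19.2°C
  1400 → 3700 m (saturated, 6.3°C/km): ΔT = -6.3 × 2.3 = -14.49°C → T = 4.71°C
Environment:
  100 → 3700 m (environment, 10.2°C/km): ΔT = -10.2 × 3.6 = -36.72°C → T = -4.52°C
T_parcel − T_env = 4.71 − (-4.52) = +9.23°C

+9.23°C (parcel warmer than environment)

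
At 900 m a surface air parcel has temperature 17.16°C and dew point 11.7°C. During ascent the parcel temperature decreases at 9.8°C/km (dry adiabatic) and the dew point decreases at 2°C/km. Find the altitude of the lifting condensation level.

1600 m

T and T_d converge at 9.8 − 2 = 7.8°C per km
Height above start = (17.16 − 11.7) / 7.8 = 0.7 km
LCL altitude = 900 m + 700 m = 1600 m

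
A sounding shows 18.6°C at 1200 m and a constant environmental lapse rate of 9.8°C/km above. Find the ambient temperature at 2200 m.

8.8°C

Environmental to 2200 m: -9.8 × 1 km = -9.8°C, so T = 8.8°C.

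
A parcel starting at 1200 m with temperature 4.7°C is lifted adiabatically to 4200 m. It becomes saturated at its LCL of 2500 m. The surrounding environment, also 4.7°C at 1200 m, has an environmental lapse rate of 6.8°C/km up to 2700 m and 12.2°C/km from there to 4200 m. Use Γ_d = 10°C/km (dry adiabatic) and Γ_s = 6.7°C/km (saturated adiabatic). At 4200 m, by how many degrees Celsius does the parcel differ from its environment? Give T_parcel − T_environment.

Parcel:
  From 1200 m to 2500 m (dry): cools by 10 × 1.3 = 13°C, giving -8.3°C.
  From 2500 m to 4200 m (saturated): cools by 6.7 × 1.7 = 11.39°C, giving -19.69°C.
Environment:
  From 1200 m to 2700 m (environment, lower layer): cools by 6.8 × 1.5 = 10.2°C, giving -5.5°C.
  From 2700 m to 4200 m (environment, upper layer): cools by 12.2 × 1.5 = 18.3°C, giving -23.8°C.
T_parcel − T_env = -19.69 − (-23.8) = +4.11°C

+4.11°C (parcel warmer than environment)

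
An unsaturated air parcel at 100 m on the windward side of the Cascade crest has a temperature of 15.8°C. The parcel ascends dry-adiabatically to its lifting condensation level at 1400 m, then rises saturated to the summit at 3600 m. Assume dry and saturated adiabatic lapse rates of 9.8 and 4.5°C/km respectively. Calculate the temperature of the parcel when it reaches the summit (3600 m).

100–1400 m, dry: Δz = 1.3 km ⇒ ΔT = -12.74°C; T = 3.06°C
1400–3600 m, saturated: Δz = 2.2 km ⇒ ΔT = -9.9°C; T = -6.84°C

-6.84°C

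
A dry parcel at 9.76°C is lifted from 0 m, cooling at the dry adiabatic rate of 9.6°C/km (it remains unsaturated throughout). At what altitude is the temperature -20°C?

Height above start = (9.76 − (-20)) / 9.6 = 3.1 km
Altitude = 0 m + 3100 m = 3100 m

3100 m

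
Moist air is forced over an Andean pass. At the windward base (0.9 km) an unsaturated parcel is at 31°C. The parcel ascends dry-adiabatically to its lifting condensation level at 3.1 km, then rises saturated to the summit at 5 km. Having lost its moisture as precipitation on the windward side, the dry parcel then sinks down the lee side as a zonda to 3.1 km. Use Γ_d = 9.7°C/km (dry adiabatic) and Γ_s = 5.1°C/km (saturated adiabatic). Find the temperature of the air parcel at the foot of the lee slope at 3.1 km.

900 → 3100 m (dry, 9.7°C/km): ΔT = -9.7 × 2.2 = -21.34°C → T = 9.66°C
3100 → 5000 m (saturated, 5.1°C/km): ΔT = -5.1 × 1.9 = -9.69°C → T = -0.03°C
5000 → 3100 m (dry descent, 9.7°C/km): ΔT = +9.7 × 1.9 = +18.43°C → T = 18.4°C

18.4°C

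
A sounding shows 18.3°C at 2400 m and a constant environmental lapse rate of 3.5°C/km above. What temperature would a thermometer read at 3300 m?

Environmental to 3300 m: -3.5 × 0.9 km = -3.15°C, so T = 15.15°C.

15.15°C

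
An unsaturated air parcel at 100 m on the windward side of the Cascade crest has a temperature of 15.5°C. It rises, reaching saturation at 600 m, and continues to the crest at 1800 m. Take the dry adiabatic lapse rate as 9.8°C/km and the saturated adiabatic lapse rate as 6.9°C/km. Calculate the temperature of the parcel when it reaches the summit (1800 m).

100–600 m, dry: Δz = 0.5 km ⇒ ΔT = -4.9°C; T = 10.6°C
600–1800 m, saturated: Δz = 1.2 km ⇒ ΔT = -8.28°C; T = 2.32°C

2.32°C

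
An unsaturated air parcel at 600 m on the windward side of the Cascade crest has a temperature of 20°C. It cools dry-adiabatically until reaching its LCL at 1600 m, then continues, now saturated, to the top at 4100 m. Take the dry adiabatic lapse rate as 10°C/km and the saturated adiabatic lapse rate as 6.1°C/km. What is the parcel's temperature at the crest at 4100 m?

-5.25°C

600–1600 m, dry: Δz = 1 km ⇒ ΔT = -10°C; T = 10°C
1600–4100 m, saturated: Δz = 2.5 km ⇒ ΔT = -15.25°C; T = -5.25°C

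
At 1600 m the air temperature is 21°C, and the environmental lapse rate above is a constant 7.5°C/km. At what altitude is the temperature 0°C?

Height above start = (21 − 0) / 7.5 = 2.8 km
Altitude = 1600 m + 2800 m = 4400 m

4400 m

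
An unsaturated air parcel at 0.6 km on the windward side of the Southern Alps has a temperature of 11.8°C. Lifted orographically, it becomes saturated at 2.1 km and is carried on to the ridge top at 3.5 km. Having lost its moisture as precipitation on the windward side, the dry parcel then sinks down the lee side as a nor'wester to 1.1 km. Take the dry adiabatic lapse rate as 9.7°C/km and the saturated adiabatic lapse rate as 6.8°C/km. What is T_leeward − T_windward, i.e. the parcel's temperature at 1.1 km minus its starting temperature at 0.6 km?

-0.79°C

Dry to 2100 m: -9.7 × 1.5 km = -14.55°C, so T = -2.75°C.
Saturated to 3500 m: -6.8 × 1.4 km = -9.52°C, so T = -12.27°C.
Dry descent to 1100 m: +9.7 × 2.4 km = +23.28°C, so T = 11.01°C.
Net change vs windward start: 11.01 − 11.8 = -0.79°C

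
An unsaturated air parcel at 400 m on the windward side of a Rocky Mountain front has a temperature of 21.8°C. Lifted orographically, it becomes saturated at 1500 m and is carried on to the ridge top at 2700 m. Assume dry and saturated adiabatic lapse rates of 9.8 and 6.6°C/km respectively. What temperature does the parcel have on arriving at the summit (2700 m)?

400–1500 m, dry: Δz = 1.1 km ⇒ ΔT = -10.78°C; T = 11.02°C
1500–2700 m, saturated: Δz = 1.2 km ⇒ ΔT = -7.92°C; T = 3.1°C

3.1°C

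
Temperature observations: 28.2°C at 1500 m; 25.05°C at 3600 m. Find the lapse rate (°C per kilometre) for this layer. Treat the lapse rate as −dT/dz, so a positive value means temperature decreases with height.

Γ = −ΔT/Δz = (28.2 − 25.05) / (3600 − 1500) m
  = 3.15°C / 2.1 km = 1.5°C/km

1.5°C/km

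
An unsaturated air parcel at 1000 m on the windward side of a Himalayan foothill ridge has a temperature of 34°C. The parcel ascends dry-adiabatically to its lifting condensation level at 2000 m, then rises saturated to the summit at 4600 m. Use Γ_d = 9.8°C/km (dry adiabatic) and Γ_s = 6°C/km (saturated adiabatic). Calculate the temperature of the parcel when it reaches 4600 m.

From 1000 m to 2000 m (dry): cools by 9.8 × 1 = 9.8°C, giving 24.2°C.
From 2000 m to 4600 m (saturated): cools by 6 × 2.6 = 15.6°C, giving 8.6°C.

8.6°C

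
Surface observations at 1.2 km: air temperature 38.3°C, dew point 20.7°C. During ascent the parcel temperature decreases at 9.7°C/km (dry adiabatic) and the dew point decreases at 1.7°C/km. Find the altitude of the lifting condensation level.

T and T_d converge at 9.7 − 1.7 = 8°C per km
Height above start = (38.3 − 20.7) / 8 = 2.2 km
LCL altitude = 1200 m + 2200 m = 3400 m

3.4 km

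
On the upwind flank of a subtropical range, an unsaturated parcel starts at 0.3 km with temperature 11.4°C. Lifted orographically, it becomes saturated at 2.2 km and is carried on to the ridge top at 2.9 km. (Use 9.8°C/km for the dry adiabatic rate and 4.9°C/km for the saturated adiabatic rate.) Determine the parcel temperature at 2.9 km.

From 300 m to 2200 m (dry): cools by 9.8 × 1.9 = 18.62°C, giving -7.22°C.
From 2200 m to 2900 m (saturated): cools by 4.9 × 0.7 = 3.43°C, giving -10.65°C.

-10.65°C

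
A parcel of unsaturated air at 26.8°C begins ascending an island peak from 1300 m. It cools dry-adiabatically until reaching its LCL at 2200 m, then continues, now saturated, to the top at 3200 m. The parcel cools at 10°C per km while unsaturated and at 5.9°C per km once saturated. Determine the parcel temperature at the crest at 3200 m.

From 1300 m to 2200 m (dry): cools by 10 × 0.9 = 9°C, giving 17.8°C.
From 2200 m to 3200 m (saturated): cools by 5.9 × 1 = 5.9°C, giving 11.9°C.

11.9°C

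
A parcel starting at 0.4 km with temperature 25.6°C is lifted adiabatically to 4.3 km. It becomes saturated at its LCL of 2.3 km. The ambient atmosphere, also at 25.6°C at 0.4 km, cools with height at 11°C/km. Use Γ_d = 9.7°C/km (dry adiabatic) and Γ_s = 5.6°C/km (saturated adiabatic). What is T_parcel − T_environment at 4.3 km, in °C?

Parcel:
  Dry to 2300 m: -9.7 × 1.9 km = -18.43°C, so T = 7.17°C.
  Saturated to 4300 m: -5.6 × 2 km = -11.2°C, so T = -4.03°C.
Environment:
  Environment to 4300 m: -11 × 3.9 km = -42.9°C, so T = -17.3°C.
T_parcel − T_env = -4.03 − (-17.3) = +13.27°C

+13.27°C (parcel warmer than environment)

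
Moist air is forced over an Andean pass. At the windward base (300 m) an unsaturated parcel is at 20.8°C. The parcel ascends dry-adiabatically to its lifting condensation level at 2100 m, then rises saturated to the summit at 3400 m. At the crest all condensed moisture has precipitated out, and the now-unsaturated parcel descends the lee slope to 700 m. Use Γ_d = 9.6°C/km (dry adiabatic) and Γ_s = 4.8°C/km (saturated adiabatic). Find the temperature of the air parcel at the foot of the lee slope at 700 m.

300–2100 m, dry: Δz = 1.8 km ⇒ ΔT = -17.28°C; T = 3.52°C
2100–3400 m, saturated: Δz = 1.3 km ⇒ ΔT = -6.24°C; T = -2.72°C
3400–700 m, dry descent: Δz = 2.7 km ⇒ ΔT = +25.92°C; T = 23.2°C

23.2°C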